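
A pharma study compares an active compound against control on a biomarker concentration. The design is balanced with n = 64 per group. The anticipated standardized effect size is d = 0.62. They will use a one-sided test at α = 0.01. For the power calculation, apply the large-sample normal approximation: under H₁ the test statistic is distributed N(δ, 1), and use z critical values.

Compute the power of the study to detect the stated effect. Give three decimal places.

Power ≈ 0.881

Noncentrality parameter: δ = d·√(n/2) = 0.62 × √(64/2) = 3.5072
One-sided α = 0.01 → critical value z_{0.01} = 2.326.
Power = P(Z > 2.326 − δ) = Φ(1.181) = 0.8812.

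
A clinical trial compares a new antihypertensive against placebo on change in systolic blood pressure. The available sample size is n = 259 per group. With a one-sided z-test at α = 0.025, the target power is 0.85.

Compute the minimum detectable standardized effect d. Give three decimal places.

Need Φ(δ − 1.960) = 0.85, so δ = 1.960 + 1.036 = 2.996.
δ = d·√(n/2) ⇒ d = δ/√(n/2) = 2.996/√(259/2) = 0.2633.

d ≈ 0.263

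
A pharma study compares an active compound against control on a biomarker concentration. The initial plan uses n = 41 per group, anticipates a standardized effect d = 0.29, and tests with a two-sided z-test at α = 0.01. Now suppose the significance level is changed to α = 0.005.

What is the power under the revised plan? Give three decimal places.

δ = d·√(n/2) = 0.29 × √(41/2) = 1.3130 (unchanged). New critical value: z_{0.0025} = 2.807.
Revised power = Φ(δ − 2.807) + Φ(−δ − 2.807) = Φ(-1.494) + Φ(-4.120) = 0.0676 + 0.0000 = 0.0676.

Power ≈ 0.068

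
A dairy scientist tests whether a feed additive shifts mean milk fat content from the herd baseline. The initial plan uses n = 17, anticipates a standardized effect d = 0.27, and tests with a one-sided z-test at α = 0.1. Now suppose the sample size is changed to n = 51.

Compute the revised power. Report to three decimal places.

Power ≈ 0.741

With n = 51: δ = d·√n = 0.27 × √51 = 1.9282. Critical value z_{0.1} = 1.282.
Revised power = P(Z > 1.282 − δ) = Φ(0.647) = 0.7411.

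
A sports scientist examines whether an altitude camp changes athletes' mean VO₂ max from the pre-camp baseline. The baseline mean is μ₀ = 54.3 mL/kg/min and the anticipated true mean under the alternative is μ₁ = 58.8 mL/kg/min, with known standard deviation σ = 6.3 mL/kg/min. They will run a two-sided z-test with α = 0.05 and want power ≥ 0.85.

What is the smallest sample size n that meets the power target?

Standardized effect: d = |μ₁ − μ₀| / σ = |58.8 − 54.3| / 6.3 = 0.7143
For power 0.85 need Φ(δ − z_{0.025}) = 0.85, so δ = z_{0.025} + z_{0.15} = 1.960 + 1.036 = 2.996.
(The Φ(−δ − z_{α/2}) term is vanishingly small for δ > 0 and is dropped in the standard sample-size formula.)
δ = d·√n ⇒ n = (δ/d)² = (2.996 / 0.7143)² = 17.60.
Rounding up, n = 18.

n = 18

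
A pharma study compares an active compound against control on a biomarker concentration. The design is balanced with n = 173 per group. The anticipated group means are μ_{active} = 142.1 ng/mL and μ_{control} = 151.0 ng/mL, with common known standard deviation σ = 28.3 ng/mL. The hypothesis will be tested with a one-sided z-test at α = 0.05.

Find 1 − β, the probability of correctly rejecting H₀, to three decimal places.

Power ≈ 0.900

Standardized effect: d = |μ_{active} − μ_{control}| / σ = |142.1 − 151.0| / 28.3 = 0.3145
Noncentrality parameter: δ = d·√(n/2) = 0.3145 × √(173/2) = 2.9249
Critical value for a one-sided test at α = 0.05: z_α = 1.645.
Power = P(Z > 1.645 − δ) = Φ(1.280) = 0.8997.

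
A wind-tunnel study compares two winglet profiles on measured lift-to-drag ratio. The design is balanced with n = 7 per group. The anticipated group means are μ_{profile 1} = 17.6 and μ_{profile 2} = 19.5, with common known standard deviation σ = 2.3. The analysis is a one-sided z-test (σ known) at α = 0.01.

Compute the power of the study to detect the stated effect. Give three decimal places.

Power ≈ 0.217

Standardized effect: d = |μ_{profile 1} − μ_{profile 2}| / σ = |17.6 − 19.5| / 2.3 = 0.8261
Noncentrality parameter: δ = d·√(n/2) = 0.8261 × √(7/2) = 1.5455
Critical value for a one-sided test at α = 0.01: z_α = 2.326.
Power = P(Z > 2.326 − δ) = Φ(-0.781) = 0.2174.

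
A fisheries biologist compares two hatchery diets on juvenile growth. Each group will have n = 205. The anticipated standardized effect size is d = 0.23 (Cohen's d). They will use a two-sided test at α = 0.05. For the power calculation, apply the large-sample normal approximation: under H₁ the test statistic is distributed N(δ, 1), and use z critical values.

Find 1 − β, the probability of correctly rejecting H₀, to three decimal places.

Noncentrality parameter: δ = d·√(n/2) = 0.23 × √(205/2) = 2.3286
Two-sided α = 0.05 → critical value z_{0.025} = 1.960.
Power = Φ(δ − 1.960) + Φ(−δ − 1.960) = Φ(0.369) + Φ(-4.289) = 0.6438 + 0.0000 = 0.6438.

Power ≈ 0.644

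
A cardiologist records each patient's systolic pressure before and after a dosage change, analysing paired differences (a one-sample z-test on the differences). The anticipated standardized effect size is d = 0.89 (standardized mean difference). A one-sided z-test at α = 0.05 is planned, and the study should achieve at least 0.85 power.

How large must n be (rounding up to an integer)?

For power 0.85 need Φ(δ − z_{0.05}) = 0.85, so δ = z_{0.05} + z_{0.15} = 1.645 + 1.036 = 2.681.
δ = d·√n ⇒ n = (δ/d)² = (2.681 / 0.89)² = 9.08.
Round up to the next whole unit.

n = 10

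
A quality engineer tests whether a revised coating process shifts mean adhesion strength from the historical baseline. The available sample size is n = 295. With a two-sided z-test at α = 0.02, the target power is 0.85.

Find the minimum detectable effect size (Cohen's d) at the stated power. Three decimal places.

Need Φ(δ − 2.326) = 0.85, so δ = 2.326 + 1.036 = 3.363.
(The second rejection-region term Φ(−δ − z_{α/2}) is negligible and dropped.)
δ = d·√n ⇒ d = δ/√n = 3.363/√295 = 0.1958.

d ≈ 0.196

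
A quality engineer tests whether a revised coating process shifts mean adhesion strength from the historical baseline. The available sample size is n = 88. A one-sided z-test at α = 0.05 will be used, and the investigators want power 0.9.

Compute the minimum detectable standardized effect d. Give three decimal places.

d ≈ 0.312

Need Φ(δ − 1.645) = 0.9, so δ = 1.645 + 1.282 = 2.926.
δ = d·√n ⇒ d = δ/√n = 2.926/√88 = 0.3120.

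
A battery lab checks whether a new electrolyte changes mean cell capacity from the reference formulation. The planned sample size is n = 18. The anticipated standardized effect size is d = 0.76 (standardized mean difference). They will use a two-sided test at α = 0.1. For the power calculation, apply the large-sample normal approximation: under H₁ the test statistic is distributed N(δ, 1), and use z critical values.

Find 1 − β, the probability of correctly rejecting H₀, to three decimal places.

Power ≈ 0.943

Noncentrality parameter: δ = d·√n = 0.76 × √18 = 3.2244
Two-sided α = 0.1 → critical value z_{0.05} = 1.645.
Power = Φ(δ − 1.645) + Φ(−δ − 1.645) = Φ(1.580) + Φ(-4.869) = 0.9429 + 0.0000 = 0.9429.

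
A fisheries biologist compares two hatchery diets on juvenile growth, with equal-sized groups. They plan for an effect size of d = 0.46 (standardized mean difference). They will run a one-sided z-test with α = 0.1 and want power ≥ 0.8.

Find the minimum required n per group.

n = 43 per group

Set Φ(δ − 1.282) = 0.8; then δ − 1.282 = Φ⁻¹(0.8) = 0.842, giving δ = 2.123.
δ = d·√(n/2) ⇒ n = 2(δ/d)² = 2 × (2.123 / 0.46)² = 42.61.
Round up to the next whole unit.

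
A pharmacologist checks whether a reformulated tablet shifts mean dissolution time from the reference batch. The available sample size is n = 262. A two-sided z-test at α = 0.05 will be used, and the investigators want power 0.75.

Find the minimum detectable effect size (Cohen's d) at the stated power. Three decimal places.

d ≈ 0.163

Need Φ(δ − 1.960) = 0.75, so δ = 1.960 + 0.674 = 2.634.
(The second rejection-region term Φ(−δ − z_{α/2}) is negligible and dropped.)
δ = d·√n ⇒ d = δ/√n = 2.634/√262 = 0.1628.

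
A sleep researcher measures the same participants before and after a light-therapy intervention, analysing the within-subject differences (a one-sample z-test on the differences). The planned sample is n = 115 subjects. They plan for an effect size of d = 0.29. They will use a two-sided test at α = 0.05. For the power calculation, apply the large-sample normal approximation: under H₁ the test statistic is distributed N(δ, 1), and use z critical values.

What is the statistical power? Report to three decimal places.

Power ≈ 0.875

Noncentrality parameter: δ = d·√n = 0.29 × √115 = 3.1099
Two-sided α = 0.05 → critical value z_{0.025} = 1.960.
Power = Φ(δ − 1.960) + Φ(−δ − 1.960) = Φ(1.150) + Φ(-5.070) = 0.8749 + 0.0000 = 0.8749.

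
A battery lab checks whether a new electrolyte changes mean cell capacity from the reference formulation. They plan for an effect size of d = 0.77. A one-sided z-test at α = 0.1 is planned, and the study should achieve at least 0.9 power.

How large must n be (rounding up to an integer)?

n = 12

Set Φ(δ − 1.282) = 0.9; then δ − 1.282 = Φ⁻¹(0.9) = 1.282, giving δ = 2.563.
δ = d·√n ⇒ n = (δ/d)² = (2.563 / 0.77)² = 11.08.
Rounding up, n = 12.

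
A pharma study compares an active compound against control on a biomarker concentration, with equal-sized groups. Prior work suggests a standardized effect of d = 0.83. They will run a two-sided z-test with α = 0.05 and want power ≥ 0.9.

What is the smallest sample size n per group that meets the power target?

For power 0.9 need Φ(δ − z_{0.025}) = 0.9, so δ = z_{0.025} + z_{0.10} = 1.960 + 1.282 = 3.242.
(The Φ(−δ − z_{α/2}) term is vanishingly small for δ > 0 and is dropped in the standard sample-size formula.)
δ = d·√(n/2) ⇒ n = 2(δ/d)² = 2 × (3.242 / 0.83)² = 30.50.
Round up to the next whole unit.

n = 31 per group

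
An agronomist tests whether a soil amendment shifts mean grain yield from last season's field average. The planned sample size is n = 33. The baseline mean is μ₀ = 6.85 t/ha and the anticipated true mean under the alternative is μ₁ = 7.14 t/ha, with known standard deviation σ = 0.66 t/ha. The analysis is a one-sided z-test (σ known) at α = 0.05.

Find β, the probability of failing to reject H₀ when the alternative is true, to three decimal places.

β ≈ 0.190

Standardized effect: d = |μ₁ − μ₀| / σ = |7.14 − 6.85| / 0.66 = 0.4394
Noncentrality parameter: λ = d·√n = 0.4394 × √33 = 2.5241
One-sided α = 0.05 → critical value z_{0.05} = 1.645.
Power = Φ(λ − 1.645) = Φ(0.879) = 0.8104.
Type II error: β = 1 − power = 1 − 0.8104 = 0.1896.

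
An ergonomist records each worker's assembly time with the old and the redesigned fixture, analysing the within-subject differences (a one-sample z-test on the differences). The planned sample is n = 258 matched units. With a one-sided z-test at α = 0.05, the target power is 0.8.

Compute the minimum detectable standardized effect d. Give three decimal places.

Required noncentrality: δ = z_{0.05} + z_{0.20} = 1.645 + 0.842 = 2.486.
δ = d·√n ⇒ d = δ/√n = 2.486/√258 = 0.1548.

d ≈ 0.155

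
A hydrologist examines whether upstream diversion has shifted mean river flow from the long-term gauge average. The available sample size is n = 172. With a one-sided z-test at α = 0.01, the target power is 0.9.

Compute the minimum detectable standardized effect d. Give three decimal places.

d ≈ 0.275

Required noncentrality: δ = z_{0.01} + z_{0.10} = 2.326 + 1.282 = 3.608.
δ = d·√n ⇒ d = δ/√n = 3.608/√172 = 0.2751.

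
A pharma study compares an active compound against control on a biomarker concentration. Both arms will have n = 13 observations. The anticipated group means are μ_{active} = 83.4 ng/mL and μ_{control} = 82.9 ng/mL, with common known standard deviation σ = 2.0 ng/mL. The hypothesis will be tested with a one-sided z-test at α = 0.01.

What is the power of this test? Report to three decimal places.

Standardized effect: d = |μ_{active} − μ_{control}| / σ = |83.4 − 82.9| / 2.0 = 0.2500
Noncentrality parameter: δ = d·√(n/2) = 0.2500 × √(13/2) = 0.6374
Critical value for a one-sided test at α = 0.01: z_α = 2.326.
Power = Φ(δ − 2.326) = Φ(-1.689) = 0.0456.

Power ≈ 0.046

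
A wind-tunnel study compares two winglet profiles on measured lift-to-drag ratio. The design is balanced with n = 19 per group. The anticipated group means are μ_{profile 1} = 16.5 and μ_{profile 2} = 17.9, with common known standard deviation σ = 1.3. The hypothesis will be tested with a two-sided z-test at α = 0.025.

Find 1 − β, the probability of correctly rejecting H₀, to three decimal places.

Standardized effect: d = |μ_{profile 1} − μ_{profile 2}| / σ = |16.5 − 17.9| / 1.3 = 1.0769
Noncentrality parameter: δ = d·√(n/2) = 1.0769 × √(19/2) = 3.3193
Two-sided α = 0.025 → critical value z_{0.0125} = 2.241.
Power = Φ(δ − 2.241) + Φ(−δ − 2.241) = Φ(1.078) + Φ(-5.561) = 0.8595 + 0.0000 = 0.8595.

Power ≈ 0.859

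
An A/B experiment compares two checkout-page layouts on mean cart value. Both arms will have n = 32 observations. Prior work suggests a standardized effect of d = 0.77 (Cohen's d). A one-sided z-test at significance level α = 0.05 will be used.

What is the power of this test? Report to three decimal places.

Power ≈ 0.924

Noncentrality parameter: δ = d·√(n/2) = 0.77 × √(32/2) = 3.0800
Critical value for a one-sided test at α = 0.05: z_α = 1.645.
Power = P(Z > 1.645 − δ) = Φ(1.435) = 0.9244.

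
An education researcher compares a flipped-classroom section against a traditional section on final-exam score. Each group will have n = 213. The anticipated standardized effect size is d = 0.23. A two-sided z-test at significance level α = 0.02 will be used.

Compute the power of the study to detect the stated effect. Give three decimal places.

Power ≈ 0.519

Noncentrality parameter: δ = d·√(n/2) = 0.23 × √(213/2) = 2.3736
Two-sided α = 0.02 → critical value z_{0.01} = 2.326.
Power = Φ(δ − 2.326) + Φ(−δ − 2.326) = Φ(0.047) + Φ(-4.700) = 0.5188 + 0.0000 = 0.5188.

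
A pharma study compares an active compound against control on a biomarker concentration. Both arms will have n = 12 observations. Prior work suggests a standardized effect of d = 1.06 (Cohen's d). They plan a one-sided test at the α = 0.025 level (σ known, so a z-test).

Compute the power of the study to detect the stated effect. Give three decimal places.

Power ≈ 0.738

Noncentrality parameter: δ = d·√(n/2) = 1.06 × √(12/2) = 2.5965
Critical value for a one-sided test at α = 0.025: z_α = 1.960.
Power = P(Z > 1.960 − δ) = Φ(0.636) = 0.7378.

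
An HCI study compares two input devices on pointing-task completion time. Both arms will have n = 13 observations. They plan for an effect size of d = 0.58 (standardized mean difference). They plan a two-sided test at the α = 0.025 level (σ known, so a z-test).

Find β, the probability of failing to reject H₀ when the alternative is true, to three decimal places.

Noncentrality parameter: δ = d·√(n/2) = 0.58 × √(13/2) = 1.4787
Two-sided α = 0.025 → critical value z_{0.0125} = 2.241.
Power = Φ(δ − 2.241) + Φ(−δ − 2.241) = Φ(-0.763) + Φ(-3.720) = 0.2228 + 0.0001 = 0.2229.
Type II error: β = 1 − power = 1 − 0.2229 = 0.7771.

β ≈ 0.777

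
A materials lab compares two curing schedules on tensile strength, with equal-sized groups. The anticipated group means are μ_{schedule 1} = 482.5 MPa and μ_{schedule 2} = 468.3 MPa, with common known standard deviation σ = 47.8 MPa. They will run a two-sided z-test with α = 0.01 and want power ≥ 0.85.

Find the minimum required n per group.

n = 296 per group

Standardized effect: d = |μ_{schedule 1} − μ_{schedule 2}| / σ = |482.5 − 468.3| / 47.8 = 0.2971
Set Φ(δ − 2.576) = 0.85; then δ − 2.576 = Φ⁻¹(0.85) = 1.036, giving δ = 3.612.
(The Φ(−δ − z_{α/2}) term is vanishingly small for δ > 0 and is dropped in the standard sample-size formula.)
δ = d·√(n/2) ⇒ n = 2(δ/d)² = 2 × (3.612 / 0.2971)² = 295.71.
Round up to the next whole unit.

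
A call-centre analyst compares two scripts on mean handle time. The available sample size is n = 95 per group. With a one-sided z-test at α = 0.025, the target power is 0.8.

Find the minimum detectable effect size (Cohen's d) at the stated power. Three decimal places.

Required noncentrality: δ = z_{0.025} + z_{0.20} = 1.960 + 0.842 = 2.802.
δ = d·√(n/2) ⇒ d = δ/√(n/2) = 2.802/√(95/2) = 0.4065.

d ≈ 0.406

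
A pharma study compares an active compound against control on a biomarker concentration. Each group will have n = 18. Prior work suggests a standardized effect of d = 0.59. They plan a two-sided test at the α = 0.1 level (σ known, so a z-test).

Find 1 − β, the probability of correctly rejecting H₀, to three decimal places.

Noncentrality parameter: δ = d·√(n/2) = 0.59 × √(18/2) = 1.7700
Two-sided α = 0.1 → critical value z_{0.05} = 1.645.
Power = Φ(δ − 1.645) + Φ(−δ − 1.645) = Φ(0.125) + Φ(-3.415) = 0.5498 + 0.0003 = 0.5501.

Power ≈ 0.550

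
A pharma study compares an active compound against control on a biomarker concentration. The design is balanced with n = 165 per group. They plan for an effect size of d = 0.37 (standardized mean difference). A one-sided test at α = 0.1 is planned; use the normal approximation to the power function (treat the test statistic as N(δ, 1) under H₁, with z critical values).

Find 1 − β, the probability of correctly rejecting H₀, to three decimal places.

Noncentrality parameter: δ = d·√(n/2) = 0.37 × √(165/2) = 3.3607
Critical value for a one-sided test at α = 0.1: z_α = 1.282.
Power = P(Z > 1.282 − δ) = Φ(2.079) = 0.9812.

Power ≈ 0.981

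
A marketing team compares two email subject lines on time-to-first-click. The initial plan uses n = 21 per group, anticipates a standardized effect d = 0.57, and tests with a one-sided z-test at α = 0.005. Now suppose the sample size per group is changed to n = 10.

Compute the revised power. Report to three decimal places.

With n = 10 per group: δ = d·√(n/2) = 0.57 × √(10/2) = 1.2746. Critical value z_{0.005} = 2.576.
Revised power = P(Z > 2.576 − δ) = Φ(-1.301) = 0.0966.

Power ≈ 0.097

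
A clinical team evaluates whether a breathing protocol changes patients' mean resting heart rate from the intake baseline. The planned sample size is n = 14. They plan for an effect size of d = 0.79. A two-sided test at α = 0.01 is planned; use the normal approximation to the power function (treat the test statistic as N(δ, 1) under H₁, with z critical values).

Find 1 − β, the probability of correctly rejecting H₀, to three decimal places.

Noncentrality parameter: δ = d·√n = 0.79 × √14 = 2.9559
Critical value for a two-sided test at α = 0.01: z_{α/2} = 2.576.
Power = Φ(δ − 2.576) + Φ(−δ − 2.576) = Φ(0.380) + Φ(-5.532) = 0.6481 + 0.0000 = 0.6481.

Power ≈ 0.648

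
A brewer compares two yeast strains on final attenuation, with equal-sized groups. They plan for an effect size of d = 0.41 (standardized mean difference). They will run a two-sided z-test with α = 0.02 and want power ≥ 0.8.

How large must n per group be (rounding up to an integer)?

Set Φ(δ − 2.326) = 0.8; then δ − 2.326 = Φ⁻¹(0.8) = 0.842, giving δ = 3.168.
(The Φ(−δ − z_{α/2}) term is vanishingly small for δ > 0 and is dropped in the standard sample-size formula.)
δ = d·√(n/2) ⇒ n = 2(δ/d)² = 2 × (3.168 / 0.41)² = 119.41.
Round up to the next whole unit.

n = 120 per group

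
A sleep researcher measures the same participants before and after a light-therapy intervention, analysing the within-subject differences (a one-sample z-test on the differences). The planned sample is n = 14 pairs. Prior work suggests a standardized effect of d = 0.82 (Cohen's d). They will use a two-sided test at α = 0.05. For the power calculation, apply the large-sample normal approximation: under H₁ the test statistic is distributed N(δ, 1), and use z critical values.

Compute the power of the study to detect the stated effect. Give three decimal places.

Power ≈ 0.866

Noncentrality parameter: δ = d·√n = 0.82 × √14 = 3.0682
Two-sided α = 0.05 → critical value z_{0.025} = 1.960.
Power = Φ(δ − 1.960) + Φ(−δ − 1.960) = Φ(1.108) + Φ(-5.028) = 0.8661 + 0.0000 = 0.8661.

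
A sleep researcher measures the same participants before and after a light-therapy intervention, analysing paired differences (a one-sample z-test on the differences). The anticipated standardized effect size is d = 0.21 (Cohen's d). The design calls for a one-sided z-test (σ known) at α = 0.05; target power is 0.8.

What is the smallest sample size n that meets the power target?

For power 0.8 need Φ(δ − z_{0.05}) = 0.8, so δ = z_{0.05} + z_{0.20} = 1.645 + 0.842 = 2.486.
δ = d·√n ⇒ n = (δ/d)² = (2.486 / 0.21)² = 140.19.
Round up to the next whole unit.

n = 141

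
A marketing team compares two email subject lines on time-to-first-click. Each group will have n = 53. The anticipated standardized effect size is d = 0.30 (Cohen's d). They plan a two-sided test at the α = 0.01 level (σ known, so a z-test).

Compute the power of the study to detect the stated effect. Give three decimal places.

Noncentrality parameter: δ = d·√(n/2) = 0.30 × √(53/2) = 1.5443
Two-sided α = 0.01 → critical value z_{0.005} = 2.576.
Power = Φ(δ − 2.576) + Φ(−δ − 2.576) = Φ(-1.031) + Φ(-4.120) = 0.1512 + 0.0000 = 0.1512.

Power ≈ 0.151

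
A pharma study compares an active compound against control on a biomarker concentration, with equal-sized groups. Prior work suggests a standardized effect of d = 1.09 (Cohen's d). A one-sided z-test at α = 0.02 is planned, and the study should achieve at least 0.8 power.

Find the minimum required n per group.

For power 0.8 need Φ(δ − z_{0.02}) = 0.8, so δ = z_{0.02} + z_{0.20} = 2.054 + 0.842 = 2.895.
δ = d·√(n/2) ⇒ n = 2(δ/d)² = 2 × (2.895 / 1.09)² = 14.11.
Round up to the next whole unit.

n = 15 per group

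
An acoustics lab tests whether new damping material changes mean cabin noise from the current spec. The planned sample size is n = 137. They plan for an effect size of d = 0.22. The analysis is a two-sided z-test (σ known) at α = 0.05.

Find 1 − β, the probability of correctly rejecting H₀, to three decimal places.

Noncentrality parameter: δ = d·√n = 0.22 × √137 = 2.5750
Two-sided α = 0.05 → critical value z_{0.025} = 1.960.
Power = Φ(δ − 1.960) + Φ(−δ − 1.960) = Φ(0.615) + Φ(-4.535) = 0.7307 + 0.0000 = 0.7307.

Power ≈ 0.731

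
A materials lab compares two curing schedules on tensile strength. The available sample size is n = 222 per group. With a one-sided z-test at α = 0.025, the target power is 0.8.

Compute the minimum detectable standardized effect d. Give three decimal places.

d ≈ 0.266

Need Φ(δ − 1.960) = 0.8, so δ = 1.960 + 0.842 = 2.802.
δ = d·√(n/2) ⇒ d = δ/√(n/2) = 2.802/√(222/2) = 0.2659.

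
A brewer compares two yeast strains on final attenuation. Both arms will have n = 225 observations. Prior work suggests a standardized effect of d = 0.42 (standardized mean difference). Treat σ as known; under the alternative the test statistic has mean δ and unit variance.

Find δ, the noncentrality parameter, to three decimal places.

δ ≈ 4.455

δ = d·√(n/2) = 0.42 × √(225/2) = 4.4548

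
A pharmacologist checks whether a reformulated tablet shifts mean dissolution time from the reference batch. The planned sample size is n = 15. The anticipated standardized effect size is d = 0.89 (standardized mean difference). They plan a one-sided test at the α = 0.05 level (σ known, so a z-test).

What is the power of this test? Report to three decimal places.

Power ≈ 0.964

Noncentrality parameter: λ = d·√n = 0.89 × √15 = 3.4470
Critical value for a one-sided test at α = 0.05: z_α = 1.645.
Power = Φ(λ − 1.645) = Φ(1.802) = 0.9642.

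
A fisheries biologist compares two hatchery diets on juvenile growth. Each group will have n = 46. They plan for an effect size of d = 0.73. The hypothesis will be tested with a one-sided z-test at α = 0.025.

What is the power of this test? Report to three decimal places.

Power ≈ 0.938

Noncentrality parameter: δ = d·√(n/2) = 0.73 × √(46/2) = 3.5010
Critical value for a one-sided test at α = 0.025: z_α = 1.960.
Power = P(Z > 1.960 − δ) = Φ(1.541) = 0.9383.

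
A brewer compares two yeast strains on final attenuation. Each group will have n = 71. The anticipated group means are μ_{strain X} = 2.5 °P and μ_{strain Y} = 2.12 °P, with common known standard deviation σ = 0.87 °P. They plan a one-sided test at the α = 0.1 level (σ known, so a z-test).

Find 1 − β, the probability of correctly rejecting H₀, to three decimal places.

Standardized effect: d = |μ_{strain X} − μ_{strain Y}| / σ = |2.5 − 2.12| / 0.87 = 0.4368
Noncentrality parameter: δ = d·√(n/2) = 0.4368 × √(71/2) = 2.6024
Critical value for a one-sided test at α = 0.1: z_α = 1.282.
Power = Φ(δ − 1.282) = Φ(1.321) = 0.9067.

Power ≈ 0.907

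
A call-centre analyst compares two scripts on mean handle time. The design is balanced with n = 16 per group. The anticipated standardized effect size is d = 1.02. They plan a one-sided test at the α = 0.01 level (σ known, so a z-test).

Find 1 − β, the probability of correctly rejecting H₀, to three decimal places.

Power ≈ 0.712

Noncentrality parameter: δ = d·√(n/2) = 1.02 × √(16/2) = 2.8850
Critical value for a one-sided test at α = 0.01: z_α = 2.326.
Power = P(Z > 2.326 − δ) = Φ(0.559) = 0.7118.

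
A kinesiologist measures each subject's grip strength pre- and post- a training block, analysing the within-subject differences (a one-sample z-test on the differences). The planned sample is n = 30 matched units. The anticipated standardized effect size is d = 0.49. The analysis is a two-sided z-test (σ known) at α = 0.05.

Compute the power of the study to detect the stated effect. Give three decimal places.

Power ≈ 0.765

Noncentrality parameter: δ = d·√n = 0.49 × √30 = 2.6838
Critical value for a two-sided test at α = 0.05: z_{α/2} = 1.960.
Power = Φ(δ − 1.960) + Φ(−δ − 1.960) = Φ(0.724) + Φ(-4.644) = 0.7654 + 0.0000 = 0.7654.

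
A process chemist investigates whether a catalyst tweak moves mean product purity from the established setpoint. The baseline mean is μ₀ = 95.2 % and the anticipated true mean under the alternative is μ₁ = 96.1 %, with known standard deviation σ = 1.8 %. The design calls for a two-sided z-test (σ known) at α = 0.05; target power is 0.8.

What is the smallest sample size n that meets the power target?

Standardized effect: d = |μ₁ − μ₀| / σ = |96.1 − 95.2| / 1.8 = 0.5000
Set Φ(δ − 1.960) = 0.8; then δ − 1.960 = Φ⁻¹(0.8) = 0.842, giving δ = 2.802.
(The Φ(−δ − z_{α/2}) term is vanishingly small for δ > 0 and is dropped in the standard sample-size formula.)
δ = d·√n ⇒ n = (δ/d)² = (2.802 / 0.5000)² = 31.40.
Rounding up, n = 32.

n = 32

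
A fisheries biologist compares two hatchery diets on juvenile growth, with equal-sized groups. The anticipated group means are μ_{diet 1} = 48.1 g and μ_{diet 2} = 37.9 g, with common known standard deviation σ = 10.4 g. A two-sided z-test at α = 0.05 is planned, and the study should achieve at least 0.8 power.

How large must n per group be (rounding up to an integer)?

Standardized effect: d = |μ_{diet 1} − μ_{diet 2}| / σ = |48.1 − 37.9| / 10.4 = 0.9808
For power 0.8 need Φ(δ − z_{0.025}) = 0.8, so δ = z_{0.025} + z_{0.20} = 1.960 + 0.842 = 2.802.
(For δ > 0 the lower-tail rejection region contributes negligibly to power, so the one-term inversion is standard.)
δ = d·√(n/2) ⇒ n = 2(δ/d)² = 2 × (2.802 / 0.9808)² = 16.32.
Round up to the next whole unit.

n = 17 per group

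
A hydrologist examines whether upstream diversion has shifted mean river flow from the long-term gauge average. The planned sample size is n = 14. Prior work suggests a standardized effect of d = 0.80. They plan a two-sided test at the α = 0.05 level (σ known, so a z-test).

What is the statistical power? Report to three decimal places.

Power ≈ 0.849

Noncentrality parameter: δ = d·√n = 0.80 × √14 = 2.9933
Two-sided α = 0.05 → critical value z_{0.025} = 1.960.
Power = Φ(δ − 1.960) + Φ(−δ − 1.960) = Φ(1.033) + Φ(-4.953) = 0.8493 + 0.0000 = 0.8493.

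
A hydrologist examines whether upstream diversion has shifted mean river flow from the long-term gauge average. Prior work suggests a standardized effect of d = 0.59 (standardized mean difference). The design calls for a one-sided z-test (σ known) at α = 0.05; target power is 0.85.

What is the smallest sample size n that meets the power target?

For power 0.85 need Φ(δ − z_{0.05}) = 0.85, so δ = z_{0.05} + z_{0.15} = 1.645 + 1.036 = 2.681.
δ = d·√n ⇒ n = (δ/d)² = (2.681 / 0.59)² = 20.65.
Rounding up, n = 21.

n = 21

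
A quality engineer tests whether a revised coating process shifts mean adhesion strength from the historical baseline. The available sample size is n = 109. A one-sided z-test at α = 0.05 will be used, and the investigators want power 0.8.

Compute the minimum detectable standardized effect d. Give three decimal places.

Need Φ(δ − 1.645) = 0.8, so δ = 1.645 + 0.842 = 2.486.
δ = d·√n ⇒ d = δ/√n = 2.486/√109 = 0.2382.

d ≈ 0.238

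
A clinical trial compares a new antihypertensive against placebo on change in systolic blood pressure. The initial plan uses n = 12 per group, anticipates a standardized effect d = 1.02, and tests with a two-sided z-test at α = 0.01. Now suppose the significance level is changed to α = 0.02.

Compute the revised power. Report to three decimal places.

δ = d·√(n/2) = 1.02 × √(12/2) = 2.4985 (unchanged). New critical value: z_{0.01} = 2.326.
Revised power = Φ(δ − 2.326) + Φ(−δ − 2.326) = Φ(0.172) + Φ(-4.825) = 0.5683 + 0.0000 = 0.5683.

Power ≈ 0.568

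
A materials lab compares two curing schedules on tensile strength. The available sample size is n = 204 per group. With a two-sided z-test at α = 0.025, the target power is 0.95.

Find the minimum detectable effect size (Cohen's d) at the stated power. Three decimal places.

Required noncentrality: δ = z_{0.0125} + z_{0.05} = 2.241 + 1.645 = 3.886.
(The second rejection-region term Φ(−δ − z_{α/2}) is negligible and dropped.)
δ = d·√(n/2) ⇒ d = δ/√(n/2) = 3.886/√(204/2) = 0.3848.

d ≈ 0.385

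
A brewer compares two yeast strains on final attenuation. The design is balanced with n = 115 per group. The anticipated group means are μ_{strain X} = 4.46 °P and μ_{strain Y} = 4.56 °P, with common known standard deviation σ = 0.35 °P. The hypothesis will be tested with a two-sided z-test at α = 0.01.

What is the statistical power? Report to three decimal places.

Standardized effect: d = |μ_{strain X} − μ_{strain Y}| / σ = |4.46 − 4.56| / 0.35 = 0.2857
Noncentrality parameter: λ = d·√(n/2) = 0.2857 × √(115/2) = 2.1665
Two-sided α = 0.01 → critical value z_{0.005} = 2.576.
Power = Φ(λ − 2.576) + Φ(−λ − 2.576) = Φ(-0.409) + Φ(-4.742) = 0.3412 + 0.0000 = 0.3412.

Power ≈ 0.341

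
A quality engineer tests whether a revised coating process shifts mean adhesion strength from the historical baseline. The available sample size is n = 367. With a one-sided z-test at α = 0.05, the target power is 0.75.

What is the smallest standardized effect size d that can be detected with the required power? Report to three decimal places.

d ≈ 0.121

Need Φ(δ − 1.645) = 0.75, so δ = 1.645 + 0.674 = 2.319.
δ = d·√n ⇒ d = δ/√n = 2.319/√367 = 0.1211.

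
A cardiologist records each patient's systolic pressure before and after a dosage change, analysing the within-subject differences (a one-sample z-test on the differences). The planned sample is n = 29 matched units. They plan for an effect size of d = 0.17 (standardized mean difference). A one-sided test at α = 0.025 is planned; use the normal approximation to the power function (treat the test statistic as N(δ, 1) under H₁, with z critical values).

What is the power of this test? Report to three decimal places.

Power ≈ 0.148

Noncentrality parameter: δ = d·√n = 0.17 × √29 = 0.9155
One-sided α = 0.025 → critical value z_{0.025} = 1.960.
Power = P(Z > 1.960 − δ) = Φ(-1.044) = 0.1481.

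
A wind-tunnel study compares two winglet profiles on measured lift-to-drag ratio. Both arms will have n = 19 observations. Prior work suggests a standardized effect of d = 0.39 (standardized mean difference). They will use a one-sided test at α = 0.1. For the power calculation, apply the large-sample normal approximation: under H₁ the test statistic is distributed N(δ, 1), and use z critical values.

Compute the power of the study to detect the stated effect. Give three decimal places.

Noncentrality parameter: δ = d·√(n/2) = 0.39 × √(19/2) = 1.2021
One-sided α = 0.1 → critical value z_{0.1} = 1.282.
Power = P(Z > 1.282 − δ) = Φ(-0.079) = 0.4683.

Power ≈ 0.468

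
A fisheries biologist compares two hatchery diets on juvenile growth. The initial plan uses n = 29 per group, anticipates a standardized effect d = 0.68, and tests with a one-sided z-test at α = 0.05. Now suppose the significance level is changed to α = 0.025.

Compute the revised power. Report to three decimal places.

δ = d·√(n/2) = 0.68 × √(29/2) = 2.5894 (unchanged). New critical value: z_{0.025} = 1.960.
Revised power = Φ(δ − 1.960) = Φ(0.629) = 0.7355.

Power ≈ 0.735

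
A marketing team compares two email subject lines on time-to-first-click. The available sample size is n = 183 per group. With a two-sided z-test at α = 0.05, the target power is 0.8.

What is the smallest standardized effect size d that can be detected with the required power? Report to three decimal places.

d ≈ 0.293

Need Φ(δ − 1.960) = 0.8, so δ = 1.960 + 0.842 = 2.802.
(The second rejection-region term Φ(−δ − z_{α/2}) is negligible and dropped.)
δ = d·√(n/2) ⇒ d = δ/√(n/2) = 2.802/√(183/2) = 0.2929.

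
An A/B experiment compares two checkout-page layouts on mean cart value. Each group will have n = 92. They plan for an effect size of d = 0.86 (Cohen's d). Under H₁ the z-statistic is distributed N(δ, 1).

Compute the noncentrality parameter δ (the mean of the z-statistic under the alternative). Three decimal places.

The noncentrality parameter scales effect size by the design's sample-size factor: δ = d·√(n/2) = 0.86 × √(92/2) = 5.8328

δ ≈ 5.833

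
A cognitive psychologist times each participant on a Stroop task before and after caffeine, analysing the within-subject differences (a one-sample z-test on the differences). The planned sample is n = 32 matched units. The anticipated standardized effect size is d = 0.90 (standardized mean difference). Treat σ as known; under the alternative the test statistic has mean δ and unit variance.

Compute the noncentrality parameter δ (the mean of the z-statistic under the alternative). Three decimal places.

δ ≈ 5.091

δ = d·√n = 0.90 × √32 = 5.0912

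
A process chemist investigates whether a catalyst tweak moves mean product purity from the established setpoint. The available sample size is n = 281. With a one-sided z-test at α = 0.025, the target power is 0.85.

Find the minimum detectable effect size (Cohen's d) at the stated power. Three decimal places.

d ≈ 0.179

Need Φ(δ − 1.960) = 0.85, so δ = 1.960 + 1.036 = 2.996.
δ = d·√n ⇒ d = δ/√n = 2.996/√281 = 0.1788.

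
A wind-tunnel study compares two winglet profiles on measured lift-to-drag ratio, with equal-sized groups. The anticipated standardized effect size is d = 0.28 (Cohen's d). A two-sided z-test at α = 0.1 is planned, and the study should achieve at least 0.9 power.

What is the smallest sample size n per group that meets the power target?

n = 219 per group

For power 0.9 need Φ(δ − z_{0.05}) = 0.9, so δ = z_{0.05} + z_{0.10} = 1.645 + 1.282 = 2.926.
(Ignoring the negligible lower-tail rejection probability gives the usual closed-form inversion.)
δ = d·√(n/2) ⇒ n = 2(δ/d)² = 2 × (2.926 / 0.28)² = 218.47.
Round up to the next whole unit.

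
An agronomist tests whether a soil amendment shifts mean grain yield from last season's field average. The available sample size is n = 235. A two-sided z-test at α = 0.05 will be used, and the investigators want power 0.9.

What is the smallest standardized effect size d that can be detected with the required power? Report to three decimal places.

d ≈ 0.211

Required noncentrality: δ = z_{0.025} + z_{0.10} = 1.960 + 1.282 = 3.242.
(Lower-tail contribution to power is negligible for δ > 0.)
δ = d·√n ⇒ d = δ/√n = 3.242/√235 = 0.2115.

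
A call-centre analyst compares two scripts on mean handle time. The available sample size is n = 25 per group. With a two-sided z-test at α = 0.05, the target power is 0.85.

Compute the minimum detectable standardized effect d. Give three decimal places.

Required noncentrality: δ = z_{0.025} + z_{0.15} = 1.960 + 1.036 = 2.996.
(Lower-tail contribution to power is negligible for δ > 0.)
δ = d·√(n/2) ⇒ d = δ/√(n/2) = 2.996/√(25/2) = 0.8475.

d ≈ 0.848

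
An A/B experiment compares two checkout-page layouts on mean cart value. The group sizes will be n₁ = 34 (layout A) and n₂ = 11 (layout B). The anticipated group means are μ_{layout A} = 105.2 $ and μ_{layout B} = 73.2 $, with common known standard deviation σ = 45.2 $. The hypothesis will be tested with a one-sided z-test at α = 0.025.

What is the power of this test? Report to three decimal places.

Power ≈ 0.532

Standardized effect: d = |μ_{layout A} − μ_{layout B}| / σ = |105.2 − 73.2| / 45.2 = 0.7080
Noncentrality parameter: δ = d / √(1/n₁ + 1/n₂) = 0.7080 / √(1/34 + 1/11) = 2.0410
One-sided α = 0.025 → critical value z_{0.025} = 1.960.
Power = Φ(δ − 1.960) = Φ(0.081) = 0.5323.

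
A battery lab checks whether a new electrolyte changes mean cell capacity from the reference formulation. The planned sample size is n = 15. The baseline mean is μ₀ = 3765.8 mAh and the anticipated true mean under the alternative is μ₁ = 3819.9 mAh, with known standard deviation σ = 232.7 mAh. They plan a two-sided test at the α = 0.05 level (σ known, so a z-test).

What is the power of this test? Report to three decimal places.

Power ≈ 0.147

Standardized effect: d = |μ₁ − μ₀| / σ = |3819.9 − 3765.8| / 232.7 = 0.2325
Noncentrality parameter: δ = d·√n = 0.2325 × √15 = 0.9004
Two-sided α = 0.05 → critical value z_{0.025} = 1.960.
Power = Φ(δ − 1.960) + Φ(−δ − 1.960) = Φ(-1.060) + Φ(-2.860) = 0.1447 + 0.0021 = 0.1468.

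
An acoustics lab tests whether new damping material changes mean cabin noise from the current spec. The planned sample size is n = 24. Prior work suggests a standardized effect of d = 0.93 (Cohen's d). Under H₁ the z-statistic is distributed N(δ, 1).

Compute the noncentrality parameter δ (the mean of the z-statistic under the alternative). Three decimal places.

δ ≈ 4.556

δ = d·√n = 0.93 × √24 = 4.5561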